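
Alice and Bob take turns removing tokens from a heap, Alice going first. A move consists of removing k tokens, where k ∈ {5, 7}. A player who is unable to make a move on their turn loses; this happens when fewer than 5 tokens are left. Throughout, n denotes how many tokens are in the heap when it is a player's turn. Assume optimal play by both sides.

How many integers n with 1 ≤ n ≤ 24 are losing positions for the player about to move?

10

Compute win/loss labels from the base case upward. A position with no move is L. Any other position is W if it can reach an L in one move, else L.
n=0: no move → L
n=1: no move → L
n=2: no move → L
n=3: no move → L
n=4: no move → L
n=5: can move to 0, which is L ⇒ W
n=6: can move to 1, which is L ⇒ W
n=7: can move to 2, which is L ⇒ W
n=8: can move to 3, which is L ⇒ W
n=9: can move to 4, which is L ⇒ W
n=10: can move to 3, which is L ⇒ W
n=11: can move to 4, which is L ⇒ W
n=12: moves to 7(W), 5(W); every one is W ⇒ L
n=13: moves to 8(W), 6(W); every one is W ⇒ L
n=14: moves to 9(W), 7(W); every one is W ⇒ L
n=15: moves to 10(W), 8(W); every one is W ⇒ L
n=16: moves to 11(W), 9(W); every one is W ⇒ L
n=17: can move to 12, which is L ⇒ W
n=18: can move to 13, which is L ⇒ W
n=19: can move to 14, which is L ⇒ W
n=20: can move to 15, which is L ⇒ W
n=21: can move to 16, which is L ⇒ W
n=22: can move to 15, which is L ⇒ W
n=23: can move to 16, which is L ⇒ W
n=24: moves to 19(W), 17(W); every one is W ⇒ L
L entries with 1 ≤ n ≤ 24 (n=0 is outside the asked range and is not counted): n = 1, 2, 3, 4, 12, 13, 14, 15, 16, 24; that makes 10.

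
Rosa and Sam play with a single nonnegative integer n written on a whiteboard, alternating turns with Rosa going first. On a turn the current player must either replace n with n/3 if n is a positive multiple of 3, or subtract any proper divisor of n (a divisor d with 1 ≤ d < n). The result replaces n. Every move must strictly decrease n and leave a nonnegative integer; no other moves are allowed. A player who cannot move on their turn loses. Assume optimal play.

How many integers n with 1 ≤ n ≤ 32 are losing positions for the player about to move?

Label each position W (a win for the player to move) or L (a loss). A position with no legal move is L; any other position is W exactly when some move reaches an L, and L when every move reaches a W.
n=0: no move → L
n=1: no move → L
n=2: can move to 1, which is L ⇒ W
n=3: can move to 1, which is L ⇒ W
n=4: moves to 2(W), 3(W); every one is W ⇒ L
n=5: can move to 4, which is L ⇒ W
n=6: can move to 4, which is L ⇒ W
n=7: the only move is to 6(W), a W ⇒ L
n=8: can move to 4, which is L ⇒ W
n=9: moves to 3(W), 6(W), 8(W); every one is W ⇒ L
n=10: can move to 9, which is L ⇒ W
n=11: the only move is to 10(W), a W ⇒ L
n=12: can move to 4, which is L ⇒ W
n=13: the only move is to 12(W), a W ⇒ L
n=14: can move to 7, which is L ⇒ W
n=15: moves to 5(W), 10(W), 12(W), 14(W); every one is W ⇒ L
n=16: can move to 15, which is L ⇒ W
n=17: the only move is to 16(W), a W ⇒ L
n=18: can move to 9, which is L ⇒ W
n=19: the only move is to 18(W), a W ⇒ L
n=20: can move to 15, which is L ⇒ W
n=21: can move to 7, which is L ⇒ W
n=22: can move to 11, which is L ⇒ W
n=23: the only move is to 22(W), a W ⇒ L
n=24: can move to 23, which is L ⇒ W
n=25: moves to 20(W), 24(W); every one is W ⇒ L
n=26: can move to 13, which is L ⇒ W
n=27: can move to 9, which is L ⇒ W
n=28: moves to 14(W), 21(W), 24(W), 26(W), 27(W); every one is W ⇒ L
n=29: can move to 28, which is L ⇒ W
n=30: can move to 15, which is L ⇒ W
n=31: the only move is to 30(W), a W ⇒ L
n=32: can move to 28, which is L ⇒ W
L entries with 1 ≤ n ≤ 32 (n=0 is outside the asked range and is not counted): n = 1, 4, 7, 9, 11, 13, 15, 17, 19, 23, 25, 28, 31; that makes 13.

13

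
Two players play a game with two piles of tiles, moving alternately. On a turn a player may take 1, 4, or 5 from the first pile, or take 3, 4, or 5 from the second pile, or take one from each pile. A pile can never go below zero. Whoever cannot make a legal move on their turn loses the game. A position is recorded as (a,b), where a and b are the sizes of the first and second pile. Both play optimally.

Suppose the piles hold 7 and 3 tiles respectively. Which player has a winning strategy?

Use the standard recursion: the mover loses at a terminal position; elsewhere, the mover wins exactly when some move hands the opponent an L position.
No move ever increases a pile, so every position that can arise here has a ≤ 7 and b ≤ 3; it is enough to label the cells with 0 ≤ a ≤ 7 and 0 ≤ b ≤ 3.
Every move lowers a or b (never raises either), so fill the grid row by row in increasing a, and left to right within a row: each cell's successors are then already labelled.
      b=0  b=1  b=2  b=3
a=0:    L    L    L    W
a=1:    W    W    W    W
a=2:    L    L    L    W
a=3:    W    W    W    W
a=4:    W    W    W    L
a=5:    W    W    W    W
a=6:    W    W    W    L
a=7:    W    W    W    W
Cells with no legal move (terminal, hence L): (0,0), (0,1), (0,2).
The remaining L cells, each justified by listing all of its moves:
(2,0): the only move is to (1,0)(W), a W ⇒ L
(2,1): moves to (1,1)(W), (1,0)(W); every one is W ⇒ L
(2,2): moves to (1,2)(W), (1,1)(W); every one is W ⇒ L
(4,3): moves to (3,3)(W), (0,3)(W), (4,0)(W), (3,2)(W); every one is W ⇒ L
(6,3): moves to (5,3)(W), (2,3)(W), (1,3)(W), (6,0)(W), (5,2)(W); every one is W ⇒ L
Every other cell has at least one move into one of the L cells above, so it is W.
From (7,3) the player to move can move to (6,3), reaching an L position.

The first player wins.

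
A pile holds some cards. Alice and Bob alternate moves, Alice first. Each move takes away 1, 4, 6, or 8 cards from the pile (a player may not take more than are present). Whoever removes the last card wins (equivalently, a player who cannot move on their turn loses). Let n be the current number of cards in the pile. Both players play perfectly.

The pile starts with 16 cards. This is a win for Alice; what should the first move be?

Remove 4, leaving 12.

Use the standard recursion: the mover loses at a terminal position; elsewhere, the mover wins exactly when some move hands the opponent an L position.
n=0: no move → L
n=1: →0(L), so W
n=2: →1(W) only, which is W, so L
n=3: →2(L), so W
n=4: →0(L), so W
n=5: →4(W), 1(W) — all W, so L
n=6: →5(L), so W
n=7: →6(W), 3(W), 1(W) — all W, so L
n=8: →7(L), so W
n=9: →5(L), so W
n=10: →2(L), so W
n=11: →7(L), so W
n=12: →11(W), 8(W), 6(W), 4(W) — all W, so L
n=13: →12(L), so W
n=14: →13(W), 10(W), 8(W), 6(W) — all W, so L
n=15: →14(L), so W
n=16: →12(L), so W
From 16, the L positions reachable in one move are: 12.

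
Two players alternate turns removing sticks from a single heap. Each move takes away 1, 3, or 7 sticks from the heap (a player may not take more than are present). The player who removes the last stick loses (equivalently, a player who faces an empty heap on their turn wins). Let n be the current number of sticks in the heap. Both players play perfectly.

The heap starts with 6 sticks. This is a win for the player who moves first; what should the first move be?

Remove 1, leaving 5.

Classify positions by backward induction: terminal positions (no move available) are W. From any other position, the mover wins iff some move reaches an L.
n=0: no move; the opponent has just taken the last stick and therefore loses → W
n=1: L (sole option 0(W) is W)
n=2: W (go to 1, an L position)
n=3: L (options 2(W), 0(W) are all W)
n=4: W (go to 3, an L position)
n=5: L (options 4(W), 2(W) are all W)
n=6: W (go to 5, an L position)
From 6, the L positions reachable in one move are: 5, 3. Any move reaching one of these is winning.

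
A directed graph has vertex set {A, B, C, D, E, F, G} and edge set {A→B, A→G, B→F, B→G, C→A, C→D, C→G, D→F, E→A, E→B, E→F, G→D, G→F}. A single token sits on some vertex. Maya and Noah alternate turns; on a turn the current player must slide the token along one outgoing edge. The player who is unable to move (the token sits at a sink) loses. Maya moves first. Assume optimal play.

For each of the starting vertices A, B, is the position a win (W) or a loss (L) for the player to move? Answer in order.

Use the standard recursion: the mover loses at a terminal position; elsewhere, the mover wins exactly when some move hands the opponent an L position.
Every edge goes from a vertex to one that appears earlier in the order F, D, G, B, A, C, E, so processing vertices in that order labels each vertex after all of its successors.
F: no outgoing edge → L
D: →F(L), so W
G: →F(L), so W
B: →F(L), so W
A: →B(W), G(W) — all W, so L
C: →A(L), so W
E: →A(L), so W

A: L, B: W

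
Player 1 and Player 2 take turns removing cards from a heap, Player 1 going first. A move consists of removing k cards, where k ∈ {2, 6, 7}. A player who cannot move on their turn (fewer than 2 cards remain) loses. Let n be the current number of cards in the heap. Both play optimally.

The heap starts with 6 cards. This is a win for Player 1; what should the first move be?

Remove 2, leaving 4.

Classify positions by backward induction: terminal positions (no move available) are L. From any other position, the mover wins iff some move reaches an L.
n=0: no move → L
n=1: no move → L
n=2: can move to 0, which is L ⇒ W
n=3: can move to 1, which is L ⇒ W
n=4: the only move is to 2(W), a W ⇒ L
n=5: the only move is to 3(W), a W ⇒ L
n=6: can move to 4, which is L ⇒ W
From 6, the L positions reachable in one move are: 4, 0. Any move reaching one of these is winning.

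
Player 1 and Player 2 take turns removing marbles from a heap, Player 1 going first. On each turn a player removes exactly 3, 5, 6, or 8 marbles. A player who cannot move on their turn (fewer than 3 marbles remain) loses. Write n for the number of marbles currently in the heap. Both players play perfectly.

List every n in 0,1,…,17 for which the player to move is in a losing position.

0, 1, 2, 11, 12, 13

Positions with no move are L. A position that does have a move is losing for the player to move precisely when every available move leads to a winning position for the opponent. Fill in the labels:
n=0: no move → L
n=1: no move → L
n=2: no move → L
n=3: reaches L-position 0 → W
n=4: reaches L-position 1 → W
n=5: reaches L-position 2 → W
n=6: reaches L-position 1 → W
n=7: reaches L-position 2 → W
n=8: reaches L-position 2 → W
n=9: reaches L-position 1 → W
n=10: reaches L-position 2 → W
n=11: only reaches 8(W), 6(W), 5(W), 3(W), all W → L
n=12: only reaches 9(W), 7(W), 6(W), 4(W), all W → L
n=13: only reaches 10(W), 8(W), 7(W), 5(W), all W → L
n=14: reaches L-position 11 → W
n=15: reaches L-position 12 → W
n=16: reaches L-position 13 → W
n=17: reaches L-position 12 → W
The losing starting values of n are exactly the entries labelled L in this table (6 of them).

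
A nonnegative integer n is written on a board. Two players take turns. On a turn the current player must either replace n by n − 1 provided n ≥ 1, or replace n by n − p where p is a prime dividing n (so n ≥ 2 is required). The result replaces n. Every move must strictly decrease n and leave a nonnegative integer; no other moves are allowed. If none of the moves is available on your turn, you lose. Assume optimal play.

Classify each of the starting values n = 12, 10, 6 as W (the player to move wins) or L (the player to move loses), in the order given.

12: L, 10: W, 6: W

Positions with no move are L. A position that does have a move is losing for the player to move precisely when every available move leads to a winning position for the opponent. Fill in the labels:
n=0: no move → L
n=1: →0(L), so W
n=2: →0(L), so W
n=3: →0(L), so W
n=4: →2(W), 3(W) — all W, so L
n=5: →0(L), so W
n=6: →4(L), so W
n=7: →0(L), so W
n=8: →6(W), 7(W) — all W, so L
n=9: →8(L), so W
n=10: →8(L), so W
n=11: →0(L), so W
n=12: →9(W), 10(W), 11(W) — all W, so L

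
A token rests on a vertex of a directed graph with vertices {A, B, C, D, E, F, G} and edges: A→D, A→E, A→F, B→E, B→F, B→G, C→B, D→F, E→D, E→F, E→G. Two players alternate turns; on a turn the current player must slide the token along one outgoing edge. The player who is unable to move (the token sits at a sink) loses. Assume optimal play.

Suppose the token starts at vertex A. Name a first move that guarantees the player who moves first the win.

Label each position W (a win for the player to move) or L (a loss). A position with no legal move is L; any other position is W exactly when some move reaches an L, and L when every move reaches a W.
Every edge goes from a vertex to one that appears earlier in the order G, F, D, E, B, A, C, so processing vertices in that order labels each vertex after all of its successors.
G: no outgoing edge → L
F: no outgoing edge → L
D: W (go to F, an L position)
E: W (go to F, an L position)
B: W (go to F, an L position)
A: W (go to F, an L position)
C: L (sole option B(W) is W)
From A, the L positions reachable in one move are: F.

Move to F.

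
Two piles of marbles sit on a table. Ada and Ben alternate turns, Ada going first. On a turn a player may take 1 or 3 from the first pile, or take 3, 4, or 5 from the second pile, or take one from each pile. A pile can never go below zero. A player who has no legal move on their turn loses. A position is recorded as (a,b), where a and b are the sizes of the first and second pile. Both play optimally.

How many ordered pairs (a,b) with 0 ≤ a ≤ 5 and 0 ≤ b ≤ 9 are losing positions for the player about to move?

24

Use the standard recursion: the mover loses at a terminal position; elsewhere, the mover wins exactly when some move hands the opponent an L position.
Every move lowers a or b (never raises either), so fill the grid row by row in increasing a, and left to right within a row: each cell's successors are then already labelled.
      b=0  b=1  b=2  b=3  b=4  b=5  b=6  b=7  b=8  b=9
a=0:    L    L    L    W    W    W    W    W    L    L
a=1:    W    W    W    W    L    L    L    W    W    W
a=2:    L    L    L    W    W    W    W    W    L    L
a=3:    W    W    W    W    L    L    L    W    W    W
a=4:    L    L    L    W    W    W    W    W    L    L
a=5:    W    W    W    W    L    L    L    W    W    W
Cells with no legal move (terminal, hence L): (0,0), (0,1), (0,2).
The remaining L cells, each justified by listing all of its moves:
(0,8): →(0,5)(W), (0,4)(W), (0,3)(W) — all W, so L
(0,9): →(0,6)(W), (0,5)(W), (0,4)(W) — all W, so L
(1,4): →(0,4)(W), (1,1)(W), (1,0)(W), (0,3)(W) — all W, so L
(1,5): →(0,5)(W), (1,2)(W), (1,1)(W), (1,0)(W), (0,4)(W) — all W, so L
(1,6): →(0,6)(W), (1,3)(W), (1,2)(W), (1,1)(W), (0,5)(W) — all W, so L
(2,0): →(1,0)(W) only, which is W, so L
(2,1): →(1,1)(W), (1,0)(W) — all W, so L
(2,2): →(1,2)(W), (1,1)(W) — all W, so L
(2,8): →(1,8)(W), (2,5)(W), (2,4)(W), (2,3)(W), (1,7)(W) — all W, so L
(2,9): →(1,9)(W), (2,6)(W), (2,5)(W), (2,4)(W), (1,8)(W) — all W, so L
(3,4): →(2,4)(W), (0,4)(W), (3,1)(W), (3,0)(W), (2,3)(W) — all W, so L
(3,5): →(2,5)(W), (0,5)(W), (3,2)(W), (3,1)(W), (3,0)(W), (2,4)(W) — all W, so L
(3,6): →(2,6)(W), (0,6)(W), (3,3)(W), (3,2)(W), (3,1)(W), (2,5)(W) — all W, so L
(4,0): →(3,0)(W), (1,0)(W) — all W, so L
(4,1): →(3,1)(W), (1,1)(W), (3,0)(W) — all W, so L
(4,2): →(3,2)(W), (1,2)(W), (3,1)(W) — all W, so L
(4,8): →(3,8)(W), (1,8)(W), (4,5)(W), (4,4)(W), (4,3)(W), (3,7)(W) — all W, so L
(4,9): →(3,9)(W), (1,9)(W), (4,6)(W), (4,5)(W), (4,4)(W), (3,8)(W) — all W, so L
(5,4): →(4,4)(W), (2,4)(W), (5,1)(W), (5,0)(W), (4,3)(W) — all W, so L
(5,5): →(4,5)(W), (2,5)(W), (5,2)(W), (5,1)(W), (5,0)(W), (4,4)(W) — all W, so L
(5,6): →(4,6)(W), (2,6)(W), (5,3)(W), (5,2)(W), (5,1)(W), (4,5)(W) — all W, so L
Every other cell has at least one move into one of the L cells above, so it is W.
L cells per row: a=0: 5, a=1: 3, a=2: 5, a=3: 3, a=4: 5, a=5: 3; total 24.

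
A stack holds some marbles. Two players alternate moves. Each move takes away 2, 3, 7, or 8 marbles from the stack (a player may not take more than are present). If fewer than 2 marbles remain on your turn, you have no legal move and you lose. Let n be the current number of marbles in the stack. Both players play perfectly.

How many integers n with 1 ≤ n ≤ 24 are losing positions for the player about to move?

Label each position W (a win for the player to move) or L (a loss). A position with no legal move is L; any other position is W exactly when some move reaches an L, and L when every move reaches a W.
n=0: no move → L
n=1: no move → L
n=2: can move to 0, which is L ⇒ W
n=3: can move to 1, which is L ⇒ W
n=4: can move to 1, which is L ⇒ W
n=5: moves to 3(W), 2(W); every one is W ⇒ L
n=6: moves to 4(W), 3(W); every one is W ⇒ L
n=7: can move to 5, which is L ⇒ W
n=8: can move to 6, which is L ⇒ W
n=9: can move to 6, which is L ⇒ W
n=10: moves to 8(W), 7(W), 3(W), 2(W); every one is W ⇒ L
n=11: moves to 9(W), 8(W), 4(W), 3(W); every one is W ⇒ L
n=12: can move to 10, which is L ⇒ W
n=13: can move to 11, which is L ⇒ W
n=14: can move to 11, which is L ⇒ W
n=15: moves to 13(W), 12(W), 8(W), 7(W); every one is W ⇒ L
n=16: moves to 14(W), 13(W), 9(W), 8(W); every one is W ⇒ L
n=17: can move to 15, which is L ⇒ W
n=18: can move to 16, which is L ⇒ W
n=19: can move to 16, which is L ⇒ W
n=20: moves to 18(W), 17(W), 13(W), 12(W); every one is W ⇒ L
n=21: moves to 19(W), 18(W), 14(W), 13(W); every one is W ⇒ L
n=22: can move to 20, which is L ⇒ W
n=23: can move to 21, which is L ⇒ W
n=24: can move to 21, which is L ⇒ W
L entries with 1 ≤ n ≤ 24 (n=0 is outside the asked range and is not counted): n = 1, 5, 6, 10, 11, 15, 16, 20, 21; that makes 9.

9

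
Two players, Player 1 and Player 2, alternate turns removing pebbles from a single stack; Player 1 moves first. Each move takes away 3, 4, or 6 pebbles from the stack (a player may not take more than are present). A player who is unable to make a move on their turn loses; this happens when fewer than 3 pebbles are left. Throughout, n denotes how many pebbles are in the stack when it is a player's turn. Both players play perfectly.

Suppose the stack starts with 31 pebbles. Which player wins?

Work bottom-up. With no move the player to move loses. Otherwise the position is W if at least one move leads to an L position for the opponent, and L if every move leads to a W.
n=0: no move → L
n=1: no move → L
n=2: no move → L
n=3: W (go to 0, an L position)
n=4: W (go to 1, an L position)
n=5: W (go to 2, an L position)
n=6: W (go to 2, an L position)
n=7: W (go to 1, an L position)
n=8: W (go to 2, an L position)
n=9: L (options 6(W), 5(W), 3(W) are all W)
n=10: L (options 7(W), 6(W), 4(W) are all W)
n=11: L (options 8(W), 7(W), 5(W) are all W)
n=12: W (go to 9, an L position)
n=13: W (go to 10, an L position)
n=14: W (go to 11, an L position)
n=15: W (go to 11, an L position)
n=16: W (go to 10, an L position)
n=17: W (go to 11, an L position)
n=18: L (options 15(W), 14(W), 12(W) are all W)
n=19: L (options 16(W), 15(W), 13(W) are all W)
n=20: L (options 17(W), 16(W), 14(W) are all W)
n=21: W (go to 18, an L position)
n=22: W (go to 19, an L position)
n=23: W (go to 20, an L position)
n=24: W (go to 20, an L position)
n=25: W (go to 19, an L position)
n=26: W (go to 20, an L position)
n=27: L (options 24(W), 23(W), 21(W) are all W)
n=28: L (options 25(W), 24(W), 22(W) are all W)
n=29: L (options 26(W), 25(W), 23(W) are all W)
n=30: W (go to 27, an L position)
n=31: W (go to 28, an L position)
The starting position 31 is W: Player 1 should remove 3, leaving 28, handing over an L position.

Player 1 wins.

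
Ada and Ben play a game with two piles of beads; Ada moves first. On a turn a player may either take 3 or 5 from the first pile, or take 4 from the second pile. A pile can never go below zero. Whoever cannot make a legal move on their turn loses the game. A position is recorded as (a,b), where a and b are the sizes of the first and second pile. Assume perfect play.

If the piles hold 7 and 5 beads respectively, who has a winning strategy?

Compute win/loss labels from the base case upward. A position with no move is L. Any other position is W if it can reach an L in one move, else L.
No move ever increases a pile, so every position that can arise here has a ≤ 7 and b ≤ 5; it is enough to label the cells with 0 ≤ a ≤ 7 and 0 ≤ b ≤ 5.
Every move lowers a or b (never raises either), so fill the grid row by row in increasing a, and left to right within a row: each cell's successors are then already labelled.
      b=0  b=1  b=2  b=3  b=4  b=5
a=0:    L    L    L    L    W    W
a=1:    L    L    L    L    W    W
a=2:    L    L    L    L    W    W
a=3:    W    W    W    W    L    L
a=4:    W    W    W    W    L    L
a=5:    W    W    W    W    L    L
a=6:    W    W    W    W    W    W
a=7:    W    W    W    W    W    W
Cells with no legal move (terminal, hence L): (0,0), (0,1), (0,2), (0,3), (1,0), (1,1), (1,2), (1,3), (2,0), (2,1), (2,2), (2,3).
The remaining L cells, each justified by listing all of its moves:
(3,4): only reaches (0,4)(W), (3,0)(W), all W → L
(3,5): only reaches (0,5)(W), (3,1)(W), all W → L
(4,4): only reaches (1,4)(W), (4,0)(W), all W → L
(4,5): only reaches (1,5)(W), (4,1)(W), all W → L
(5,4): only reaches (2,4)(W), (0,4)(W), (5,0)(W), all W → L
(5,5): only reaches (2,5)(W), (0,5)(W), (5,1)(W), all W → L
Every other cell has at least one move into one of the L cells above, so it is W.
From (7,5) Ada can move to (4,5), reaching an L position.

Ada wins.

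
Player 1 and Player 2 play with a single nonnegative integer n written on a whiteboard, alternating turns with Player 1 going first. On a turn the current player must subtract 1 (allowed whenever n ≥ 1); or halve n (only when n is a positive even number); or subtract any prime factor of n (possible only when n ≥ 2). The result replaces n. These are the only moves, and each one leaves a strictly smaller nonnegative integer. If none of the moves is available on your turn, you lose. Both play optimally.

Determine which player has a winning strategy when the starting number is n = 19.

Compute win/loss labels from the base case upward. A position with no move is L. Any other position is W if it can reach an L in one move, else L.
n=0: no move → L
n=1: reaches L-position 0 → W
n=2: reaches L-position 0 → W
n=3: reaches L-position 0 → W
n=4: only reaches 2(W), 3(W), all W → L
n=5: reaches L-position 0 → W
n=6: reaches L-position 4 → W
n=7: reaches L-position 0 → W
n=8: reaches L-position 4 → W
n=9: only reaches 6(W), 8(W), all W → L
n=10: reaches L-position 9 → W
n=11: reaches L-position 0 → W
n=12: reaches L-position 9 → W
n=13: reaches L-position 0 → W
n=14: only reaches 7(W), 12(W), 13(W), all W → L
n=15: reaches L-position 14 → W
n=16: reaches L-position 14 → W
n=17: reaches L-position 0 → W
n=18: reaches L-position 9 → W
n=19: reaches L-position 0 → W
From 19 Player 1 can move to 0, reaching an L position.

Player 1 wins.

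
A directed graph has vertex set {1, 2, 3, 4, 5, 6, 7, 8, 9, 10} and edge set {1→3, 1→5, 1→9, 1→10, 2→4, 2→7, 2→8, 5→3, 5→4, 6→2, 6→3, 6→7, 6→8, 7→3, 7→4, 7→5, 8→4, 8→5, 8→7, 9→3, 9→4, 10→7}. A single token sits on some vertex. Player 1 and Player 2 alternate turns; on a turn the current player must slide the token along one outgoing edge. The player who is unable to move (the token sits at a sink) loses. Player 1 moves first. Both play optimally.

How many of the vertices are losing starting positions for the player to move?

Positions with no move are L. A position that does have a move is losing for the player to move precisely when every available move leads to a winning position for the opponent. Fill in the labels:
Every edge goes from a vertex to one that appears earlier in the order 4, 3, 5, 7, 8, 10, 9, 1, 2, 6, so processing vertices in that order labels each vertex after all of its successors.
4: no outgoing edge → L
3: no outgoing edge → L
5: reaches L-position 3 → W
7: reaches L-position 3 → W
8: reaches L-position 4 → W
10: only reaches 7(W), which is W → L
9: reaches L-position 3 → W
1: reaches L-position 10 → W
2: reaches L-position 4 → W
6: reaches L-position 3 → W
The L vertices are 3, 4, 10; that is 3 in all.

3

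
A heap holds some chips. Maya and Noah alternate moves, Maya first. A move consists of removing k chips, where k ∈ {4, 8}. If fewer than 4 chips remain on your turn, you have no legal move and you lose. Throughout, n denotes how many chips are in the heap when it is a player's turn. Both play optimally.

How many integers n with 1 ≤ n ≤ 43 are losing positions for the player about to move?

15

Work bottom-up. With no move the player to move loses. Otherwise the position is W if at least one move leads to an L position for the opponent, and L if every move leads to a W.
n=0: no move → L
n=1: no move → L
n=2: no move → L
n=3: no move → L
n=4: can move to 0, which is L ⇒ W
n=5: can move to 1, which is L ⇒ W
n=6: can move to 2, which is L ⇒ W
n=7: can move to 3, which is L ⇒ W
n=8: can move to 0, which is L ⇒ W
n=9: can move to 1, which is L ⇒ W
n=10: can move to 2, which is L ⇒ W
n=11: can move to 3, which is L ⇒ W
n=12: moves to 8(W), 4(W); every one is W ⇒ L
n=13: moves to 9(W), 5(W); every one is W ⇒ L
n=14: moves to 10(W), 6(W); every one is W ⇒ L
n=15: moves to 11(W), 7(W); every one is W ⇒ L
n=16: can move to 12, which is L ⇒ W
n=17: can move to 13, which is L ⇒ W
n=18: can move to 14, which is L ⇒ W
n=19: can move to 15, which is L ⇒ W
n=20: can move to 12, which is L ⇒ W
n=21: can move to 13, which is L ⇒ W
n=22: can move to 14, which is L ⇒ W
n=23: can move to 15, which is L ⇒ W
n=24: moves to 20(W), 16(W); every one is W ⇒ L
n=25: moves to 21(W), 17(W); every one is W ⇒ L
n=26: moves to 22(W), 18(W); every one is W ⇒ L
n=27: moves to 23(W), 19(W); every one is W ⇒ L
n=28: can move to 24, which is L ⇒ W
n=29: can move to 25, which is L ⇒ W
n=30: can move to 26, which is L ⇒ W
n=31: can move to 27, which is L ⇒ W
n=32: can move to 24, which is L ⇒ W
n=33: can move to 25, which is L ⇒ W
n=34: can move to 26, which is L ⇒ W
n=35: can move to 27, which is L ⇒ W
n=36: moves to 32(W), 28(W); every one is W ⇒ L
n=37: moves to 33(W), 29(W); every one is W ⇒ L
n=38: moves to 34(W), 30(W); every one is W ⇒ L
n=39: moves to 35(W), 31(W); every one is W ⇒ L
n=40: can move to 36, which is L ⇒ W
n=41: can move to 37, which is L ⇒ W
n=42: can move to 38, which is L ⇒ W
n=43: can move to 39, which is L ⇒ W
L entries with 1 ≤ n ≤ 43 (n=0 is outside the asked range and is not counted): n = 1, 2, 3, 12, 13, 14, 15, 24, 25, 26, 27, 36, 37, 38, 39; that makes 15.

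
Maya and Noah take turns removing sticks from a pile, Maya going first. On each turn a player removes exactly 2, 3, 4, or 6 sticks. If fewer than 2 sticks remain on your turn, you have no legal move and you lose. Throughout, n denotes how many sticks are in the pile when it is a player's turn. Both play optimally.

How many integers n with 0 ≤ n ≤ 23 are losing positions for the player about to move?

6

Label each position W (a win for the player to move) or L (a loss). A position with no legal move is L; any other position is W exactly when some move reaches an L, and L when every move reaches a W.
n=0: no move → L
n=1: no move → L
n=2: W (go to 0, an L position)
n=3: W (go to 1, an L position)
n=4: W (go to 1, an L position)
n=5: W (go to 1, an L position)
n=6: W (go to 0, an L position)
n=7: W (go to 1, an L position)
n=8: L (options 6(W), 5(W), 4(W), 2(W) are all W)
n=9: L (options 7(W), 6(W), 5(W), 3(W) are all W)
n=10: W (go to 8, an L position)
n=11: W (go to 9, an L position)
n=12: W (go to 9, an L position)
n=13: W (go to 9, an L position)
n=14: W (go to 8, an L position)
n=15: W (go to 9, an L position)
n=16: L (options 14(W), 13(W), 12(W), 10(W) are all W)
n=17: L (options 15(W), 14(W), 13(W), 11(W) are all W)
n=18: W (go to 16, an L position)
n=19: W (go to 17, an L position)
n=20: W (go to 17, an L position)
n=21: W (go to 17, an L position)
n=22: W (go to 16, an L position)
n=23: W (go to 17, an L position)
L entries with 0 ≤ n ≤ 23: n = 0, 1, 8, 9, 16, 17; that makes 6.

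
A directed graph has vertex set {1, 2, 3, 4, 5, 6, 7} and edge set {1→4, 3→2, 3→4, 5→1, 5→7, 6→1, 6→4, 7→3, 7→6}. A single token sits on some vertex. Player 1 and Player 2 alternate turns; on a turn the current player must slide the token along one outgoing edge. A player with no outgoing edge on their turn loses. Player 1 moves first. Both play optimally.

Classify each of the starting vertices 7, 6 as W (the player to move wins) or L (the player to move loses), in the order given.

Build the W/L table. Terminal = L. A non-terminal position is W if it has a move to some L; otherwise it is L.
Every edge goes from a vertex to one that appears earlier in the order 2, 4, 3, 1, 6, 7, 5, so processing vertices in that order labels each vertex after all of its successors.
2: no outgoing edge → L
4: no outgoing edge → L
3: W (go to 4, an L position)
1: W (go to 4, an L position)
6: W (go to 4, an L position)
7: L (options 6(W), 3(W) are all W)
5: W (go to 7, an L position)

7: L, 6: W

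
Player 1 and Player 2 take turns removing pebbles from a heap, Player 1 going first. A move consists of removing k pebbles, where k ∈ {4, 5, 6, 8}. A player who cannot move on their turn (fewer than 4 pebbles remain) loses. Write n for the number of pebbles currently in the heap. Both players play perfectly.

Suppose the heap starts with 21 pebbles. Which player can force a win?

Player 1 wins.

Compute win/loss labels from the base case upward. A position with no move is L. Any other position is W if it can reach an L in one move, else L.
n=0: no move → L
n=1: no move → L
n=2: no move → L
n=3: no move → L
n=4: W (go to 0, an L position)
n=5: W (go to 1, an L position)
n=6: W (go to 2, an L position)
n=7: W (go to 3, an L position)
n=8: W (go to 3, an L position)
n=9: W (go to 3, an L position)
n=10: W (go to 2, an L position)
n=11: W (go to 3, an L position)
n=12: L (options 8(W), 7(W), 6(W), 4(W) are all W)
n=13: L (options 9(W), 8(W), 7(W), 5(W) are all W)
n=14: L (options 10(W), 9(W), 8(W), 6(W) are all W)
n=15: L (options 11(W), 10(W), 9(W), 7(W) are all W)
n=16: W (go to 12, an L position)
n=17: W (go to 13, an L position)
n=18: W (go to 14, an L position)
n=19: W (go to 15, an L position)
n=20: W (go to 15, an L position)
n=21: W (go to 15, an L position)
The starting position 21 is W: Player 1 should remove 6, leaving 15, handing over an L position.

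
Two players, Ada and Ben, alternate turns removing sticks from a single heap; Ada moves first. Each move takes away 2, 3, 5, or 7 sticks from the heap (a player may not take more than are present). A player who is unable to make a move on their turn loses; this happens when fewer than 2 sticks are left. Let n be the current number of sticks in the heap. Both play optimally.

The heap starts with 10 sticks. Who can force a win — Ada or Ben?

Ben wins.

Work bottom-up. With no move the player to move loses. Otherwise the position is W if at least one move leads to an L position for the opponent, and L if every move leads to a W.
n=0: no move → L
n=1: no move → L
n=2: reaches L-position 0 → W
n=3: reaches L-position 1 → W
n=4: reaches L-position 1 → W
n=5: reaches L-position 0 → W
n=6: reaches L-position 1 → W
n=7: reaches L-position 0 → W
n=8: reaches L-position 1 → W
n=9: only reaches 7(W), 6(W), 4(W), 2(W), all W → L
n=10: only reaches 8(W), 7(W), 5(W), 3(W), all W → L
Every move from 10 reaches a W position, so the mover loses.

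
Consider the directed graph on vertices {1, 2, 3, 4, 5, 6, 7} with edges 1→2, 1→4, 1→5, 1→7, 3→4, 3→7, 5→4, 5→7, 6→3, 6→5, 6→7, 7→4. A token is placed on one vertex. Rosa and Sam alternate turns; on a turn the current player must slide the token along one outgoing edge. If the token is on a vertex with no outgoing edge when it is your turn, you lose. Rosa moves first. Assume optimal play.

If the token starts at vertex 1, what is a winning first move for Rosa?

Classify positions by backward induction: terminal positions (no move available) are L. From any other position, the mover wins iff some move reaches an L.
Every edge goes from a vertex to one that appears earlier in the order 4, 2, 7, 5, 3, 1, 6, so processing vertices in that order labels each vertex after all of its successors.
4: no outgoing edge → L
2: no outgoing edge → L
7: →4(L), so W
5: →4(L), so W
3: →4(L), so W
1: →2(L), so W
6: →3(W), 5(W), 7(W) — all W, so L
From 1, the L positions reachable in one move are: 2, 4. Any move reaching one of these is winning.

Move to 2.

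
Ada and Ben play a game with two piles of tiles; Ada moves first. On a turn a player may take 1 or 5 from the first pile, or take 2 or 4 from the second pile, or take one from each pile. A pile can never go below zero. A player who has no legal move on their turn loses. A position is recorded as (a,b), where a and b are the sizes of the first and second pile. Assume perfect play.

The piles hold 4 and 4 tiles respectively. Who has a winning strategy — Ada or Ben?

Ada wins.

Compute win/loss labels from the base case upward. A position with no move is L. Any other position is W if it can reach an L in one move, else L.
No move ever increases a pile, so every position that can arise here has a ≤ 4 and b ≤ 4; it is enough to label the cells with 0 ≤ a ≤ 4 and 0 ≤ b ≤ 4.
Every move lowers a or b (never raises either), so fill the grid row by row in increasing a, and left to right within a row: each cell's successors are then already labelled.
      b=0  b=1  b=2  b=3  b=4
a=0:    L    L    W    W    W
a=1:    W    W    W    L    L
a=2:    L    L    W    W    W
a=3:    W    W    W    L    L
a=4:    L    L    W    W    W
Cells with no legal move (terminal, hence L): (0,0), (0,1).
The remaining L cells, each justified by listing all of its moves:
(1,3): moves to (0,3)(W), (1,1)(W), (0,2)(W); every one is W ⇒ L
(1,4): moves to (0,4)(W), (1,2)(W), (1,0)(W), (0,3)(W); every one is W ⇒ L
(2,0): the only move is to (1,0)(W), a W ⇒ L
(2,1): moves to (1,1)(W), (1,0)(W); every one is W ⇒ L
(3,3): moves to (2,3)(W), (3,1)(W), (2,2)(W); every one is W ⇒ L
(3,4): moves to (2,4)(W), (3,2)(W), (3,0)(W), (2,3)(W); every one is W ⇒ L
(4,0): the only move is to (3,0)(W), a W ⇒ L
(4,1): moves to (3,1)(W), (3,0)(W); every one is W ⇒ L
Every other cell has at least one move into one of the L cells above, so it is W.
From (4,4) Ada can move to (3,4), reaching an L position.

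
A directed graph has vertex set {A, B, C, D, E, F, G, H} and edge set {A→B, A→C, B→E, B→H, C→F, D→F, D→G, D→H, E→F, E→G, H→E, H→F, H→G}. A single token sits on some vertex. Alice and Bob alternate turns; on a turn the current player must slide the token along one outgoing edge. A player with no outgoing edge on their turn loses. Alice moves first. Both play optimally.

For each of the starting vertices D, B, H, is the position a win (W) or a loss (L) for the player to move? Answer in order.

Build the W/L table. Terminal = L. A non-terminal position is W if it has a move to some L; otherwise it is L.
Every edge goes from a vertex to one that appears earlier in the order F, G, E, H, D, B, C, A, so processing vertices in that order labels each vertex after all of its successors.
F: no outgoing edge → L
G: no outgoing edge → L
E: can move to G, which is L ⇒ W
H: can move to G, which is L ⇒ W
D: can move to G, which is L ⇒ W
B: moves to H(W), E(W); every one is W ⇒ L
C: can move to F, which is L ⇒ W
A: can move to B, which is L ⇒ W

D: W, B: L, H: W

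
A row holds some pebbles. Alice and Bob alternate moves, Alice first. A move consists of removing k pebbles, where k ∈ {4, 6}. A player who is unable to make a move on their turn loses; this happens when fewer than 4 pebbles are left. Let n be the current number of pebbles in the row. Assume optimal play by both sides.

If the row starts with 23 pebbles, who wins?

Positions with no move are L. A position that does have a move is losing for the player to move precisely when every available move leads to a winning position for the opponent. Fill in the labels:
n=0: no move → L
n=1: no move → L
n=2: no move → L
n=3: no move → L
n=4: can move to 0, which is L ⇒ W
n=5: can move to 1, which is L ⇒ W
n=6: can move to 2, which is L ⇒ W
n=7: can move to 3, which is L ⇒ W
n=8: can move to 2, which is L ⇒ W
n=9: can move to 3, which is L ⇒ W
n=10: moves to 6(W), 4(W); every one is W ⇒ L
n=11: moves to 7(W), 5(W); every one is W ⇒ L
n=12: moves to 8(W), 6(W); every one is W ⇒ L
n=13: moves to 9(W), 7(W); every one is W ⇒ L
n=14: can move to 10, which is L ⇒ W
n=15: can move to 11, which is L ⇒ W
n=16: can move to 12, which is L ⇒ W
n=17: can move to 13, which is L ⇒ W
n=18: can move to 12, which is L ⇒ W
n=19: can move to 13, which is L ⇒ W
n=20: moves to 16(W), 14(W); every one is W ⇒ L
n=21: moves to 17(W), 15(W); every one is W ⇒ L
n=22: moves to 18(W), 16(W); every one is W ⇒ L
n=23: moves to 19(W), 17(W); every one is W ⇒ L
Every move from 23 reaches a W position, so the mover loses.

Bob wins.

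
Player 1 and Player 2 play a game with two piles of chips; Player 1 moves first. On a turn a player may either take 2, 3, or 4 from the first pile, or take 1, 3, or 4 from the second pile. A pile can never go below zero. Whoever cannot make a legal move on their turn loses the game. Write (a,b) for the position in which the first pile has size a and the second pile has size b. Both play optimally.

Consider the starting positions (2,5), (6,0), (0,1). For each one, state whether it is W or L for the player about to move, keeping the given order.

Use the standard recursion: the mover loses at a terminal position; elsewhere, the mover wins exactly when some move hands the opponent an L position.
No move ever increases a pile, so every position that can arise here has a ≤ 6 and b ≤ 5; it is enough to label the cells with 0 ≤ a ≤ 6 and 0 ≤ b ≤ 5.
Every move lowers a or b (never raises either), so fill the grid row by row in increasing a, and left to right within a row: each cell's successors are then already labelled.
      b=0  b=1  b=2  b=3  b=4  b=5
a=0:    L    W    L    W    W    W
a=1:    L    W    L    W    W    W
a=2:    W    L    W    L    W    W
a=3:    W    L    W    L    W    W
a=4:    W    W    W    W    L    W
a=5:    W    W    W    W    L    W
a=6:    L    W    L    W    W    W
Cells with no legal move (terminal, hence L): (0,0), (1,0).
The remaining L cells, each justified by listing all of its moves:
(0,2): L (sole option (0,1)(W) is W)
(1,2): L (sole option (1,1)(W) is W)
(2,1): L (options (0,1)(W), (2,0)(W) are all W)
(2,3): L (options (0,3)(W), (2,2)(W), (2,0)(W) are all W)
(3,1): L (options (1,1)(W), (0,1)(W), (3,0)(W) are all W)
(3,3): L (options (1,3)(W), (0,3)(W), (3,2)(W), (3,0)(W) are all W)
(4,4): L (options (2,4)(W), (1,4)(W), (0,4)(W), (4,3)(W), (4,1)(W), (4,0)(W) are all W)
(5,4): L (options (3,4)(W), (2,4)(W), (1,4)(W), (5,3)(W), (5,1)(W), (5,0)(W) are all W)
(6,0): L (options (4,0)(W), (3,0)(W), (2,0)(W) are all W)
(6,2): L (options (4,2)(W), (3,2)(W), (2,2)(W), (6,1)(W) are all W)
Every other cell has at least one move into one of the L cells above, so it is W.
(2,5): the move to (2,1) reaches an L cell, so W
(6,0): one of the L cells justified above, so L
(0,1): the move to (0,0) reaches an L cell, so W

(2,5): W, (6,0): L, (0,1): W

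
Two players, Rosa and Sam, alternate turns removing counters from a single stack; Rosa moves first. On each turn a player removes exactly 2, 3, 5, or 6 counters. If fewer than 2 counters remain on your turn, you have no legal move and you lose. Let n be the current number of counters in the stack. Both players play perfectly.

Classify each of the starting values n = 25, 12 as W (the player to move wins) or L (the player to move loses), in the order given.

Positions with no move are L. A position that does have a move is losing for the player to move precisely when every available move leads to a winning position for the opponent. Fill in the labels:
n=0: no move → L
n=1: no move → L
n=2: W (go to 0, an L position)
n=3: W (go to 1, an L position)
n=4: W (go to 1, an L position)
n=5: W (go to 0, an L position)
n=6: W (go to 1, an L position)
n=7: W (go to 1, an L position)
n=8: L (options 6(W), 5(W), 3(W), 2(W) are all W)
n=9: L (options 7(W), 6(W), 4(W), 3(W) are all W)
n=10: W (go to 8, an L position)
n=11: W (go to 9, an L position)
n=12: W (go to 9, an L position)
n=13: W (go to 8, an L position)
n=14: W (go to 9, an L position)
n=15: W (go to 9, an L position)
n=16: L (options 14(W), 13(W), 11(W), 10(W) are all W)
n=17: L (options 15(W), 14(W), 12(W), 11(W) are all W)
n=18: W (go to 16, an L position)
n=19: W (go to 17, an L position)
n=20: W (go to 17, an L position)
n=21: W (go to 16, an L position)
n=22: W (go to 17, an L position)
n=23: W (go to 17, an L position)
n=24: L (options 22(W), 21(W), 19(W), 18(W) are all W)
n=25: L (options 23(W), 22(W), 20(W), 19(W) are all W)

25: L, 12: W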